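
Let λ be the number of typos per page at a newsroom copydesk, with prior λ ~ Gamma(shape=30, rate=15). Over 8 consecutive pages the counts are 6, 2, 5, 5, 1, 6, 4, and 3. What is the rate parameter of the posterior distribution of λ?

23

Total count: 6 + 2 + 5 + 5 + 1 + 6 + 4 + 3 = 32.
Total exposure: 8 pages.
Gamma(α, β) with Poisson data over total exposure Σt gives posterior Gamma(α+Σx, β+Σt) = Gamma(62, 23).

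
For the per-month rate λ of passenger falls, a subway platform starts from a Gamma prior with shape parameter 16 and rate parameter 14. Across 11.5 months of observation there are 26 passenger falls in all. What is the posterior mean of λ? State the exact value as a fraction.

28/17

Total count 26 over total exposure 11.5 months.
Posterior: α' = 16 + 26 = 42, β' = 14 + 11.5 = 51/2.
Posterior mean = α'/β' = 42/(51/2) = 28/17.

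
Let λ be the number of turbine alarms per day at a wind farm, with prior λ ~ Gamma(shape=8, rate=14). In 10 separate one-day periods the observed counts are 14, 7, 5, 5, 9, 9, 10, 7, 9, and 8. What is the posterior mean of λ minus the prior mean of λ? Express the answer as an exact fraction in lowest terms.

Total count: 14 + 7 + 5 + 5 + 9 + 9 + 10 + 7 + 9 + 8 = 83.
Total exposure: 10 days.
The Gamma prior is conjugate for the Poisson rate, so λ | data ~ Gamma(8+83, 14+10) = Gamma(91, 24).
Posterior mean = 91/24 = 91/24; prior mean = 8/14 = 4/7. Difference = 91/24 − 4/7 = 541/168.

541/168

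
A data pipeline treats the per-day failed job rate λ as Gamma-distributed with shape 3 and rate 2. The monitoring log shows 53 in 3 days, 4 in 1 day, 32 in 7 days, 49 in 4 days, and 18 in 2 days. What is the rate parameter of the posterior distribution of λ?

19

Total count: 53 + 4 + 32 + 49 + 18 = 156.
Total exposure: 3 + 1 + 7 + 4 + 2 = 17 days.
Conjugate update: add total count to the shape and total exposure to the rate, giving Gamma(159, 19).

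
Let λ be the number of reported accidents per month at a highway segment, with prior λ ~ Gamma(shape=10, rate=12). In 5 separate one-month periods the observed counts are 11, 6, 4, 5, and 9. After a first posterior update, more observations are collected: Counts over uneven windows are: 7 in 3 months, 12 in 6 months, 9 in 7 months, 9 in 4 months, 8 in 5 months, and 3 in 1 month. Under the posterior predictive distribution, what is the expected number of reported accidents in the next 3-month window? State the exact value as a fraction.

279/43

Total count: 11 + 6 + 4 + 5 + 9 = 35.
Total exposure: 5 months.
After the first batch: Gamma(10 + 35, 12 + 5) = Gamma(45, 17).
Total count: 7 + 12 + 9 + 9 + 8 + 3 = 48.
Total exposure: 3 + 6 + 7 + 4 + 5 + 1 = 26 months.
After the second batch: Gamma(45 + 48, 17 + 26) = Gamma(93, 43).
Predictive mean over a 3-month window = T·E[λ|data] = 3·93/43 = 279/43.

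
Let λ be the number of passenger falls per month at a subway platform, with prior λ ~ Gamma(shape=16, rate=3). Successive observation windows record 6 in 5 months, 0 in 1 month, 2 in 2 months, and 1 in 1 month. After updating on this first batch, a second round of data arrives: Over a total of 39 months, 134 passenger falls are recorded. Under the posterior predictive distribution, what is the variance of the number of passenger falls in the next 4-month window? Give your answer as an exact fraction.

Total count: 6 + 0 + 2 + 1 = 9.
Total exposure: 5 + 1 + 2 + 1 = 9 months.
After the first batch: Gamma(16 + 9, 3 + 9) = Gamma(25, 12).
Total count 134 over total exposure 39 months.
After the second batch: Gamma(25 + 134, 12 + 39) = Gamma(159, 51).
The posterior predictive for a window of length T is Negative Binomial with variance T·α'·(β'+T)/β'² = 4·159·55/2601 = 11660/867.

11660/867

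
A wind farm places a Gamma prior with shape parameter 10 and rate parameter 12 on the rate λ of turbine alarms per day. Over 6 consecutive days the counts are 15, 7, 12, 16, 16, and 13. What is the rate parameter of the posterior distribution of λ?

Total count: 15 + 7 + 12 + 16 + 16 + 13 = 79.
Total exposure: 6 days.
Conjugate update: add total count to the shape and total exposure to the rate, giving Gamma(89, 18).

18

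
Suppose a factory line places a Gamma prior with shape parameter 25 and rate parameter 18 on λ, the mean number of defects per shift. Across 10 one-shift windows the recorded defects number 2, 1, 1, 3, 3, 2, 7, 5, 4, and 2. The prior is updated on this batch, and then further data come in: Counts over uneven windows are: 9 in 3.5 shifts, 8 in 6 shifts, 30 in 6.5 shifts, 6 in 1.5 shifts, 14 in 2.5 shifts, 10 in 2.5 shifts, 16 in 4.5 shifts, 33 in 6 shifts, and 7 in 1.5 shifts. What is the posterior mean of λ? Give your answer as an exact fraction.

376/125

Total count: 2 + 1 + 1 + 3 + 3 + 2 + 7 + 5 + 4 + 2 = 30.
Total exposure: 10 shifts.
After the first batch: Gamma(25 + 30, 18 + 10) = Gamma(55, 28).
Total count: 9 + 8 + 30 + 6 + 14 + 10 + 16 + 33 + 7 = 133.
Total exposure: 3.5 + 6 + 6.5 + 1.5 + 2.5 + 2.5 + 4.5 + 6 + 1.5 = 34.5 shifts.
After the second batch: Gamma(55 + 133, 28 + 34.5) = Gamma(188, 125/2).
Posterior mean = α'/β' = 188/(125/2) = 376/125.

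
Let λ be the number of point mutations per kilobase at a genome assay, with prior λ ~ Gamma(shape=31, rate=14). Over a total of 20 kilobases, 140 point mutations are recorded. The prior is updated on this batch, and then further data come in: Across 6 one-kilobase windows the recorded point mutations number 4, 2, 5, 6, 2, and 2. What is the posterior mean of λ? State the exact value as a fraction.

24/5

Total count 140 over total exposure 20 kilobases.
After the first batch: Gamma(31 + 140, 14 + 20) = Gamma(171, 34).
Total count: 4 + 2 + 5 + 6 + 2 + 2 = 21.
Total exposure: 6 kilobases.
After the second batch: Gamma(171 + 21, 34 + 6) = Gamma(192, 40).
Posterior mean = α'/β' = 192/40 = 24/5.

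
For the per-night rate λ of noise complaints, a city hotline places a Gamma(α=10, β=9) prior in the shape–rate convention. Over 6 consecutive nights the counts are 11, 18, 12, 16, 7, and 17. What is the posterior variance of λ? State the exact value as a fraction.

91/225

Total count: 11 + 18 + 12 + 16 + 7 + 17 = 81.
Total exposure: 6 nights.
Posterior: α' = 10 + 81 = 91, β' = 9 + 6 = 15.
Posterior variance = α'/β'² = 91/225.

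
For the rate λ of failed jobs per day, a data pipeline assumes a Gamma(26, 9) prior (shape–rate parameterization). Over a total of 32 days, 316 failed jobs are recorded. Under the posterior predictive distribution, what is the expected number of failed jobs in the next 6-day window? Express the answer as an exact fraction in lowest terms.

Total count 316 over total exposure 32 days.
By Gamma–Poisson conjugacy, the posterior is Gamma(α + Σx, β + Σt) = Gamma(26 + 316, 9 + 32) = Gamma(342, 41).
Predictive mean over a 6-day window = T·E[λ|data] = 6·342/41 = 2052/41.

2052/41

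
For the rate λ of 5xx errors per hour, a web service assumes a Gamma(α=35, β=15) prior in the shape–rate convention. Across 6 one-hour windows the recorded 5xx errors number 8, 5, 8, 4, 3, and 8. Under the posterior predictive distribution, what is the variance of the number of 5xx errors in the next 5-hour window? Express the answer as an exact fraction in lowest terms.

9230/441

Total count: 8 + 5 + 8 + 4 + 3 + 8 = 36.
Total exposure: 6 hours.
Posterior: α' = 35 + 36 = 71, β' = 15 + 6 = 21.
The posterior predictive for a window of length T is Negative Binomial with variance T·α'·(β'+T)/β'² = 5·71·26/441 = 9230/441.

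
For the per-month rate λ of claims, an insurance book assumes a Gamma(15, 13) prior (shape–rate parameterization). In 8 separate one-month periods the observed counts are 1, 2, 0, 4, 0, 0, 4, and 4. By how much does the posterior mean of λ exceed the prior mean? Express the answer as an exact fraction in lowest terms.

Total count: 1 + 2 + 0 + 4 + 0 + 0 + 4 + 4 = 15.
Total exposure: 8 months.
By Gamma–Poisson conjugacy, the posterior is Gamma(α + Σx, β + Σt) = Gamma(15 + 15, 13 + 8) = Gamma(30, 21).
Posterior mean = 30/21 = 10/7; prior mean = 15/13 = 15/13. Difference = 10/7 − 15/13 = 25/91.

25/91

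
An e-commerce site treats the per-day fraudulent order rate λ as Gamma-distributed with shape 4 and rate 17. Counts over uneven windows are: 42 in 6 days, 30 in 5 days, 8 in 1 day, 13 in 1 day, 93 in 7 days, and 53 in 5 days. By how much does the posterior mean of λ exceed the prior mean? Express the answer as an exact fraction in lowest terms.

Total count: 42 + 30 + 8 + 13 + 93 + 53 = 239.
Total exposure: 6 + 5 + 1 + 1 + 7 + 5 = 25 days.
By Gamma–Poisson conjugacy, the posterior is Gamma(α + Σx, β + Σt) = Gamma(4 + 239, 17 + 25) = Gamma(243, 42).
Posterior mean = 243/42 = 81/14; prior mean = 4/17 = 4/17. Difference = 81/14 − 4/17 = 1321/238.

1321/238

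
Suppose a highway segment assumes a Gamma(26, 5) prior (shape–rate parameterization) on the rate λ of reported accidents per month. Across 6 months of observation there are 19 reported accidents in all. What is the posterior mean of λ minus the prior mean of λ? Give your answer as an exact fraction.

Total count 19 over total exposure 6 months.
The Gamma prior is conjugate for the Poisson rate, so λ | data ~ Gamma(26+19, 5+6) = Gamma(45, 11).
Posterior mean = 45/11 = 45/11; prior mean = 26/5 = 26/5. Difference = 45/11 − 26/5 = -61/55.

-61/55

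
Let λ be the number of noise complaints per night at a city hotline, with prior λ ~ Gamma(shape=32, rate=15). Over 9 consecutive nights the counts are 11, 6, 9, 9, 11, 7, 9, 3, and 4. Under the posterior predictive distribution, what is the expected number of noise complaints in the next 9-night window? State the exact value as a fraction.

Total count: 11 + 6 + 9 + 9 + 11 + 7 + 9 + 3 + 4 = 69.
Total exposure: 9 nights.
Conjugate update: add total count to the shape and total exposure to the rate, giving Gamma(101, 24).
Predictive mean over a 9-night window = T·E[λ|data] = 9·101/24 = 303/8.

303/8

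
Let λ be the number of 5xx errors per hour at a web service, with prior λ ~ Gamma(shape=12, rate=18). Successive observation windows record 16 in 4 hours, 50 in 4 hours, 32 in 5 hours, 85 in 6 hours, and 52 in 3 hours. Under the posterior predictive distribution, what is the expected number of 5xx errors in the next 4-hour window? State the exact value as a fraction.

Total count: 16 + 50 + 32 + 85 + 52 = 235.
Total exposure: 4 + 4 + 5 + 6 + 3 = 22 hours.
By Gamma–Poisson conjugacy, the posterior is Gamma(α + Σx, β + Σt) = Gamma(12 + 235, 18 + 22) = Gamma(247, 40).
Predictive mean over a 4-hour window = T·E[λ|data] = 4·247/40 = 247/10.

247/10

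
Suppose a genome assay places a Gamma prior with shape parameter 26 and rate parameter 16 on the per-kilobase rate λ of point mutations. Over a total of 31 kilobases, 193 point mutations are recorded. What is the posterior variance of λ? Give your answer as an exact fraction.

Total count 193 over total exposure 31 kilobases.
The Gamma prior is conjugate for the Poisson rate, so λ | data ~ Gamma(26+193, 16+31) = Gamma(219, 47).
Posterior variance = α'/β'² = 219/2209.

219/2209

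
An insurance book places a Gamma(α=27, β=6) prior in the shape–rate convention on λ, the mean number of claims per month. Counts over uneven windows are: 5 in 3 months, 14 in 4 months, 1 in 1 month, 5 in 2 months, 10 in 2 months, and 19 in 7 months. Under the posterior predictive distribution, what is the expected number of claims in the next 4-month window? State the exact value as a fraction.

324/25

Total count: 5 + 14 + 1 + 5 + 10 + 19 = 54.
Total exposure: 3 + 4 + 1 + 2 + 2 + 7 = 19 months.
Conjugate update: add total count to the shape and total exposure to the rate, giving Gamma(81, 25).
Predictive mean over a 4-month window = T·E[λ|data] = 4·81/25 = 324/25.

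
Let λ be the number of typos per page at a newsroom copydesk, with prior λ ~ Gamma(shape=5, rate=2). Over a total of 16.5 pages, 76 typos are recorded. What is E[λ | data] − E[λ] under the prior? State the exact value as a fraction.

139/74

Total count 76 over total exposure 16.5 pages.
Gamma(α, β) with Poisson data over total exposure Σt gives posterior Gamma(α+Σx, β+Σt) = Gamma(81, 37/2).
Posterior mean = 81/(37/2) = 162/37; prior mean = 5/2 = 5/2. Difference = 162/37 − 5/2 = 139/74.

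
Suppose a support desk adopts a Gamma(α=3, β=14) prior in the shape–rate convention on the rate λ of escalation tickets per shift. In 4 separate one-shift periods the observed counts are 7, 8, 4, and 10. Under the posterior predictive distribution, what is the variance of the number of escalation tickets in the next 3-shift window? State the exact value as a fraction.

Total count: 7 + 8 + 4 + 10 = 29.
Total exposure: 4 shifts.
Posterior: α' = 3 + 29 = 32, β' = 14 + 4 = 18.
The posterior predictive for a window of length T is Negative Binomial with variance T·α'·(β'+T)/β'² = 3·32·21/324 = 56/9.

56/9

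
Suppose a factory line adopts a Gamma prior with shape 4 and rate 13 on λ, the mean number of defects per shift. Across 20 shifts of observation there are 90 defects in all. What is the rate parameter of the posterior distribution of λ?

Total count 90 over total exposure 20 shifts.
Conjugate update: add total count to the shape and total exposure to the rate, giving Gamma(94, 33).

33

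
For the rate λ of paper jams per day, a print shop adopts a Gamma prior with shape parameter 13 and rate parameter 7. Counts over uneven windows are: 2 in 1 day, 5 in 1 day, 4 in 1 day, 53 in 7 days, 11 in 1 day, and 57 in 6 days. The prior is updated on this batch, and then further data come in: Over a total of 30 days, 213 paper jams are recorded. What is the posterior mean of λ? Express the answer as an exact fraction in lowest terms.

179/27

Total count: 2 + 5 + 4 + 53 + 11 + 57 = 132.
Total exposure: 1 + 1 + 1 + 7 + 1 + 6 = 17 days.
After the first batch: Gamma(13 + 132, 7 + 17) = Gamma(145, 24).
Total count 213 over total exposure 30 days.
After the second batch: Gamma(145 + 213, 24 + 30) = Gamma(358, 54).
Posterior mean = α'/β' = 358/54 = 179/27.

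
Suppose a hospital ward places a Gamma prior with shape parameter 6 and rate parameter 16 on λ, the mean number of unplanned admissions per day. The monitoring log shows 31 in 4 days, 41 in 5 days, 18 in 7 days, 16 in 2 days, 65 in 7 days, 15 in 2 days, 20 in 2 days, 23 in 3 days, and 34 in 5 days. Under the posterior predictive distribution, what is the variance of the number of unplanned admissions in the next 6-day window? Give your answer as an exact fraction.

Total count: 31 + 41 + 18 + 16 + 65 + 15 + 20 + 23 + 34 = 263.
Total exposure: 4 + 5 + 7 + 2 + 7 + 2 + 2 + 3 + 5 = 37 days.
Gamma(α, β) with Poisson data over total exposure Σt gives posterior Gamma(α+Σx, β+Σt) = Gamma(269, 53).
The posterior predictive for a window of length T is Negative Binomial with variance T·α'·(β'+T)/β'² = 6·269·59/2809 = 95226/2809.

95226/2809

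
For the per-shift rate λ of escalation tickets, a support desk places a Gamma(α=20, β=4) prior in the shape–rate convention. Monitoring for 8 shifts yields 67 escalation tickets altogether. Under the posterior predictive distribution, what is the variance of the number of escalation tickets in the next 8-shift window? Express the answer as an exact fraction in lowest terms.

290/3

Total count 67 over total exposure 8 shifts.
The Gamma prior is conjugate for the Poisson rate, so λ | data ~ Gamma(20+67, 4+8) = Gamma(87, 12).
The posterior predictive for a window of length T is Negative Binomial with variance T·α'·(β'+T)/β'² = 8·87·20/144 = 290/3.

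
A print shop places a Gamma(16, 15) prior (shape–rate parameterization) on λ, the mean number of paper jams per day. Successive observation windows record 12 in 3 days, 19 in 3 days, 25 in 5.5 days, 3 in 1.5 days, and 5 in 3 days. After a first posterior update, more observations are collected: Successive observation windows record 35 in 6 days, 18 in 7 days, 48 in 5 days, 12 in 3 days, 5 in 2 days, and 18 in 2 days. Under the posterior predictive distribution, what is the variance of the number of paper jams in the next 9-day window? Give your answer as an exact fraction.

Total count: 12 + 19 + 25 + 3 + 5 = 64.
Total exposure: 3 + 3 + 5.5 + 1.5 + 3 = 16 days.
After the first batch: Gamma(16 + 64, 15 + 16) = Gamma(80, 31).
Total count: 35 + 18 + 48 + 12 + 5 + 18 = 136.
Total exposure: 6 + 7 + 5 + 3 + 2 + 2 = 25 days.
After the second batch: Gamma(80 + 136, 31 + 25) = Gamma(216, 56).
The posterior predictive for a window of length T is Negative Binomial with variance T·α'·(β'+T)/β'² = 9·216·65/3136 = 15795/392.

15795/392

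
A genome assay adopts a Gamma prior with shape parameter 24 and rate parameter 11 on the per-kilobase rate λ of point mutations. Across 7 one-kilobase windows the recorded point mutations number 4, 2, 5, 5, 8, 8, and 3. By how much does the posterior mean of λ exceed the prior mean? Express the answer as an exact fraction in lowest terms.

Total count: 4 + 2 + 5 + 5 + 8 + 8 + 3 = 35.
Total exposure: 7 kilobases.
The Gamma prior is conjugate for the Poisson rate, so λ | data ~ Gamma(24+35, 11+7) = Gamma(59, 18).
Posterior mean = 59/18 = 59/18; prior mean = 24/11 = 24/11. Difference = 59/18 − 24/11 = 217/198.

217/198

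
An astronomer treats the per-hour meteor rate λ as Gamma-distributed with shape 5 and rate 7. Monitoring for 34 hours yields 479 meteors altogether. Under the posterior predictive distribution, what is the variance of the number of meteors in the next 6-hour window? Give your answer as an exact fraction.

Total count 479 over total exposure 34 hours.
The Gamma prior is conjugate for the Poisson rate, so λ | data ~ Gamma(5+479, 7+34) = Gamma(484, 41).
The posterior predictive for a window of length T is Negative Binomial with variance T·α'·(β'+T)/β'² = 6·484·47/1681 = 136488/1681.

136488/1681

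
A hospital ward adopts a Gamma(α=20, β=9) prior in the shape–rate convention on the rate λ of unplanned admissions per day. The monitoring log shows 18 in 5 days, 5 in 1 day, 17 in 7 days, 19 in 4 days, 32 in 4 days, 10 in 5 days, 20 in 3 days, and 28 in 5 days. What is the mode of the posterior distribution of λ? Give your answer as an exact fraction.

Total count: 18 + 5 + 17 + 19 + 32 + 10 + 20 + 28 = 149.
Total exposure: 5 + 1 + 7 + 4 + 4 + 5 + 3 + 5 = 34 days.
Gamma(α, β) with Poisson data over total exposure Σt gives posterior Gamma(α+Σx, β+Σt) = Gamma(169, 43).
Posterior mode = (α'−1)/β' = 168/43.

168/43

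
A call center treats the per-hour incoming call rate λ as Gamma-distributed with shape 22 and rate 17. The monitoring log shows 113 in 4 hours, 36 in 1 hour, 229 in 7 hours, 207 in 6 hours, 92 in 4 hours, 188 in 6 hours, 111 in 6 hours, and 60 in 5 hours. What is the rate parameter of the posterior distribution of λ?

Total count: 113 + 36 + 229 + 207 + 92 + 188 + 111 + 60 = 1036.
Total exposure: 4 + 1 + 7 + 6 + 4 + 6 + 6 + 5 = 39 hours.
Gamma(α, β) with Poisson data over total exposure Σt gives posterior Gamma(α+Σx, β+Σt) = Gamma(1058, 56).

56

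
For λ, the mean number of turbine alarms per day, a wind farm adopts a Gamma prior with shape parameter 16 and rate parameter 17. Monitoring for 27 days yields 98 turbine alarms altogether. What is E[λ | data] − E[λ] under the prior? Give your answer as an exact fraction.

617/374

Total count 98 over total exposure 27 days.
Conjugate update: add total count to the shape and total exposure to the rate, giving Gamma(114, 44).
Posterior mean = 114/44 = 57/22; prior mean = 16/17 = 16/17. Difference = 57/22 − 16/17 = 617/374.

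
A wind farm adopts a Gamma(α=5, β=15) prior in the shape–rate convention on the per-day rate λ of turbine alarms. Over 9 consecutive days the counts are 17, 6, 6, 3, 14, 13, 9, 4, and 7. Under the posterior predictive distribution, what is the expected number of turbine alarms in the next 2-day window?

7

Total count: 17 + 6 + 6 + 3 + 14 + 13 + 9 + 4 + 7 = 79.
Total exposure: 9 days.
The Gamma prior is conjugate for the Poisson rate, so λ | data ~ Gamma(5+79, 15+9) = Gamma(84, 24).
Predictive mean over a 2-day window = T·E[λ|data] = 2·84/24 = 7.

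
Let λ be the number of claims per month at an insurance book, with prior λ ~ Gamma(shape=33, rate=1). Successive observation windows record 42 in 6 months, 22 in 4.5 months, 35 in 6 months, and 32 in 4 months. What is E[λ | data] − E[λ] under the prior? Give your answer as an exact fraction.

-1091/43

Total count: 42 + 22 + 35 + 32 = 131.
Total exposure: 6 + 4.5 + 6 + 4 = 20.5 months.
Conjugate update: add total count to the shape and total exposure to the rate, giving Gamma(164, 43/2).
Posterior mean = 164/(43/2) = 328/43; prior mean = 33/1 = 33. Difference = 328/43 − 33 = -1091/43.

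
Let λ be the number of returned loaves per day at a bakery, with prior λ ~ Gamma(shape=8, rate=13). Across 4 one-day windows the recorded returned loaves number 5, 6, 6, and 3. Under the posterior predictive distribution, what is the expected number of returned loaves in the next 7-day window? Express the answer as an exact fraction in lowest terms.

Total count: 5 + 6 + 6 + 3 = 20.
Total exposure: 4 days.
Conjugate update: add total count to the shape and total exposure to the rate, giving Gamma(28, 17).
Predictive mean over a 7-day window = T·E[λ|data] = 7·28/17 = 196/17.

196/17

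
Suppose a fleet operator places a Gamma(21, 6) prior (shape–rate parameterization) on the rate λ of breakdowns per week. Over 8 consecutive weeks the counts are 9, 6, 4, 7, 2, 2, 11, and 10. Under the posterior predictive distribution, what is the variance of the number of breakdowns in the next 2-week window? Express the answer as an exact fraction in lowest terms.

576/49

Total count: 9 + 6 + 4 + 7 + 2 + 2 + 11 + 10 = 51.
Total exposure: 8 weeks.
Conjugate update: add total count to the shape and total exposure to the rate, giving Gamma(72, 14).
The posterior predictive for a window of length T is Negative Binomial with variance T·α'·(β'+T)/β'² = 2·72·16/196 = 576/49.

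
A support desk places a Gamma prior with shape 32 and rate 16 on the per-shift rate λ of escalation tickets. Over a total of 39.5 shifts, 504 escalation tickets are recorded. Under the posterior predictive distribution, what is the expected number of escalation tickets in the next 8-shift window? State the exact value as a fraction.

Total count 504 over total exposure 39.5 shifts.
Gamma(α, β) with Poisson data over total exposure Σt gives posterior Gamma(α+Σx, β+Σt) = Gamma(536, 111/2).
Predictive mean over an 8-shift window = T·E[λ|data] = 8·536/(111/2) = 8576/111.

8576/111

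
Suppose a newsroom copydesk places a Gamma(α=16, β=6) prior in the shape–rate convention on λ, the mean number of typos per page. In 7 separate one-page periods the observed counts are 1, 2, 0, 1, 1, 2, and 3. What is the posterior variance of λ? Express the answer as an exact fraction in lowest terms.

Total count: 1 + 2 + 0 + 1 + 1 + 2 + 3 = 10.
Total exposure: 7 pages.
By Gamma–Poisson conjugacy, the posterior is Gamma(α + Σx, β + Σt) = Gamma(16 + 10, 6 + 7) = Gamma(26, 13).
Posterior variance = α'/β'² = 26/169 = 2/13.

2/13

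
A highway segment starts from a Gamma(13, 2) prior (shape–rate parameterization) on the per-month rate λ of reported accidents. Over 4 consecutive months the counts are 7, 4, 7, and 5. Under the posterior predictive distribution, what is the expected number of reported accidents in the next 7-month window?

Total count: 7 + 4 + 7 + 5 = 23.
Total exposure: 4 months.
The Gamma prior is conjugate for the Poisson rate, so λ | data ~ Gamma(13+23, 2+4) = Gamma(36, 6).
Predictive mean over a 7-month window = T·E[λ|data] = 7·36/6 = 42.

42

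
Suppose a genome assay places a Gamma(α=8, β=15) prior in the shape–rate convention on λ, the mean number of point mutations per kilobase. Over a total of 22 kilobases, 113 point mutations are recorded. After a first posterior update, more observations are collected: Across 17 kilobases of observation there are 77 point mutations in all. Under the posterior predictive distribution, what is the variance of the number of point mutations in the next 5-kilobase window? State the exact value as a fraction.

Total count 113 over total exposure 22 kilobases.
After the first batch: Gamma(8 + 113, 15 + 22) = Gamma(121, 37).
Total count 77 over total exposure 17 kilobases.
After the second batch: Gamma(121 + 77, 37 + 17) = Gamma(198, 54).
The posterior predictive for a window of length T is Negative Binomial with variance T·α'·(β'+T)/β'² = 5·198·59/2916 = 3245/162.

3245/162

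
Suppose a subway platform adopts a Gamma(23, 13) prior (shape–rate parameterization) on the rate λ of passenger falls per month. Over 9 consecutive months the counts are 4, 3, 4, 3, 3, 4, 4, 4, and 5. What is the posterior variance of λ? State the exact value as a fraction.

Total count: 4 + 3 + 4 + 3 + 3 + 4 + 4 + 4 + 5 = 34.
Total exposure: 9 months.
Posterior: α' = 23 + 34 = 57, β' = 13 + 9 = 22.
Posterior variance = α'/β'² = 57/484.

57/484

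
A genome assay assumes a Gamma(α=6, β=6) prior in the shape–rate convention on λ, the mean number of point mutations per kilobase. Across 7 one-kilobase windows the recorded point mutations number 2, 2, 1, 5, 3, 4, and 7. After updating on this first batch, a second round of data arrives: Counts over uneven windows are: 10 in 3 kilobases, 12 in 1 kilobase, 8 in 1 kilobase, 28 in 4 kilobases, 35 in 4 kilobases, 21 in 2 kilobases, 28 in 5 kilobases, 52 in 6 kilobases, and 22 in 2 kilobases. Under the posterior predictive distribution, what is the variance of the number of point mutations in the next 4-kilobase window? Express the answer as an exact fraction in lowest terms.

1080/41

Total count: 2 + 2 + 1 + 5 + 3 + 4 + 7 = 24.
Total exposure: 7 kilobases.
After the first batch: Gamma(6 + 24, 6 + 7) = Gamma(30, 13).
Total count: 10 + 12 + 8 + 28 + 35 + 21 + 28 + 52 + 22 = 216.
Total exposure: 3 + 1 + 1 + 4 + 4 + 2 + 5 + 6 + 2 = 28 kilobases.
After the second batch: Gamma(30 + 216, 13 + 28) = Gamma(246, 41).
The posterior predictive for a window of length T is Negative Binomial with variance T·α'·(β'+T)/β'² = 4·246·45/1681 = 1080/41.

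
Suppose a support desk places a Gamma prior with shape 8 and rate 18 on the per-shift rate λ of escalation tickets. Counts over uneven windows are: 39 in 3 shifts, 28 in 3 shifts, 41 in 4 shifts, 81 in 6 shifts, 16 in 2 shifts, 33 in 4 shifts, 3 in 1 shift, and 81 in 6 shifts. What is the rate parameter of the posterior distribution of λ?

47

Total count: 39 + 28 + 41 + 81 + 16 + 33 + 3 + 81 = 322.
Total exposure: 3 + 3 + 4 + 6 + 2 + 4 + 1 + 6 = 29 shifts.
By Gamma–Poisson conjugacy, the posterior is Gamma(α + Σx, β + Σt) = Gamma(8 + 322, 18 + 29) = Gamma(330, 47).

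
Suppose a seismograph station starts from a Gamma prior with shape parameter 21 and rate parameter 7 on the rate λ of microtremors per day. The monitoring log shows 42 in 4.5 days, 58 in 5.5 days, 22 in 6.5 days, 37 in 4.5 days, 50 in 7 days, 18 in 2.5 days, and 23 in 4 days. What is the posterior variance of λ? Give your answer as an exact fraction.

Total count: 42 + 58 + 22 + 37 + 50 + 18 + 23 = 250.
Total exposure: 4.5 + 5.5 + 6.5 + 4.5 + 7 + 2.5 + 4 = 34.5 days.
Gamma(α, β) with Poisson data over total exposure Σt gives posterior Gamma(α+Σx, β+Σt) = Gamma(271, 83/2).
Posterior variance = α'/β'² = 271/(6889/4) = 1084/6889.

1084/6889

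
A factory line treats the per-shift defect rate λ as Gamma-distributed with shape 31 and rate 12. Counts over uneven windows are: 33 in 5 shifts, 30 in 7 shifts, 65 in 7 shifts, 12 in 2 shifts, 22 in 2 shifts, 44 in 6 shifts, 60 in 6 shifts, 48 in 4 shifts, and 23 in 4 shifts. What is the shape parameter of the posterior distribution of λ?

Total count: 33 + 30 + 65 + 12 + 22 + 44 + 60 + 48 + 23 = 337.
Total exposure: 5 + 7 + 7 + 2 + 2 + 6 + 6 + 4 + 4 = 43 shifts.
Gamma(α, β) with Poisson data over total exposure Σt gives posterior Gamma(α+Σx, β+Σt) = Gamma(368, 55).

368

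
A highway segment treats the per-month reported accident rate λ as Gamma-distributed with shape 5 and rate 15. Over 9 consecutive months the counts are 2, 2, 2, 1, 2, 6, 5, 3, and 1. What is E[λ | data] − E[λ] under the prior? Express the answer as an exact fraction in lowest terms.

7/8

Total count: 2 + 2 + 2 + 1 + 2 + 6 + 5 + 3 + 1 = 24.
Total exposure: 9 months.
By Gamma–Poisson conjugacy, the posterior is Gamma(α + Σx, β + Σt) = Gamma(5 + 24, 15 + 9) = Gamma(29, 24).
Posterior mean = 29/24 = 29/24; prior mean = 5/15 = 1/3. Difference = 29/24 − 1/3 = 7/8.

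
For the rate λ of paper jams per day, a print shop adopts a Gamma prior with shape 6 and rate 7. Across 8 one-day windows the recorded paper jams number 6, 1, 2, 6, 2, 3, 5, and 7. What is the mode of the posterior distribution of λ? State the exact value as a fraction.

Total count: 6 + 1 + 2 + 6 + 2 + 3 + 5 + 7 = 32.
Total exposure: 8 days.
The Gamma prior is conjugate for the Poisson rate, so λ | data ~ Gamma(6+32, 7+8) = Gamma(38, 15).
Posterior mode = (α'−1)/β' = 37/15.

37/15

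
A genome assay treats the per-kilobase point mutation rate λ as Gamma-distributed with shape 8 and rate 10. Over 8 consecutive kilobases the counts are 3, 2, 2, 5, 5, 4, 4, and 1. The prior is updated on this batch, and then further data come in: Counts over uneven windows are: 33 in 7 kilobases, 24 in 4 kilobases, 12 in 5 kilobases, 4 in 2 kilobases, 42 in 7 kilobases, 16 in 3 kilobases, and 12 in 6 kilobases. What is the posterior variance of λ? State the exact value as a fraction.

Total count: 3 + 2 + 2 + 5 + 5 + 4 + 4 + 1 = 26.
Total exposure: 8 kilobases.
After the first batch: Gamma(8 + 26, 10 + 8) = Gamma(34, 18).
Total count: 33 + 24 + 12 + 4 + 42 + 16 + 12 = 143.
Total exposure: 7 + 4 + 5 + 2 + 7 + 3 + 6 = 34 kilobases.
After the second batch: Gamma(34 + 143, 18 + 34) = Gamma(177, 52).
Posterior variance = α'/β'² = 177/2704.

177/2704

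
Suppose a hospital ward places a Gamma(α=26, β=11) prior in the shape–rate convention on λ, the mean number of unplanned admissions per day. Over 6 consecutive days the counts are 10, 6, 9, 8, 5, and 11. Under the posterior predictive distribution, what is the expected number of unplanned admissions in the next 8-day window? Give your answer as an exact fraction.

600/17

Total count: 10 + 6 + 9 + 8 + 5 + 11 = 49.
Total exposure: 6 days.
Posterior: α' = 26 + 49 = 75, β' = 11 + 6 = 17.
Predictive mean over an 8-day window = T·E[λ|data] = 8·75/17 = 600/17.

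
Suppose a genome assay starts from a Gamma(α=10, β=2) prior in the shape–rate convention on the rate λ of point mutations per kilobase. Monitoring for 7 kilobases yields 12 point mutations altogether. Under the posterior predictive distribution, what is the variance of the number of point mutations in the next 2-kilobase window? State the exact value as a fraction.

484/81

Total count 12 over total exposure 7 kilobases.
Posterior: α' = 10 + 12 = 22, β' = 2 + 7 = 9.
The posterior predictive for a window of length T is Negative Binomial with variance T·α'·(β'+T)/β'² = 2·22·11/81 = 484/81.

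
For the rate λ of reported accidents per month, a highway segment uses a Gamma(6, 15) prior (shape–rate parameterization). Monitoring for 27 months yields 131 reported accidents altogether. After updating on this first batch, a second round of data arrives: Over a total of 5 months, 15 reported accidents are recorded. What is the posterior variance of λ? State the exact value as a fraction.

Total count 131 over total exposure 27 months.
After the first batch: Gamma(6 + 131, 15 + 27) = Gamma(137, 42).
Total count 15 over total exposure 5 months.
After the second batch: Gamma(137 + 15, 42 + 5) = Gamma(152, 47).
Posterior variance = α'/β'² = 152/2209.

152/2209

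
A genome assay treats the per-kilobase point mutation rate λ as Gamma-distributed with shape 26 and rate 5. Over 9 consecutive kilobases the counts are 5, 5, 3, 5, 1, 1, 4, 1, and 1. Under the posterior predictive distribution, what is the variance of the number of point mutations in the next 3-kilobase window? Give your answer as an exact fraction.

663/49

Total count: 5 + 5 + 3 + 5 + 1 + 1 + 4 + 1 + 1 = 26.
Total exposure: 9 kilobases.
By Gamma–Poisson conjugacy, the posterior is Gamma(α + Σx, β + Σt) = Gamma(26 + 26, 5 + 9) = Gamma(52, 14).
The posterior predictive for a window of length T is Negative Binomial with variance T·α'·(β'+T)/β'² = 3·52·17/196 = 663/49.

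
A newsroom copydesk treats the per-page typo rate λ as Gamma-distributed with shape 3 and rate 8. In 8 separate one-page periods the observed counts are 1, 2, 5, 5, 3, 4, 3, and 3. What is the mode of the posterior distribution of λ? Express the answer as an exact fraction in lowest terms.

Total count: 1 + 2 + 5 + 5 + 3 + 4 + 3 + 3 = 26.
Total exposure: 8 pages.
Posterior: α' = 3 + 26 = 29, β' = 8 + 8 = 16.
Posterior mode = (α'−1)/β' = 28/16 = 7/4.

7/4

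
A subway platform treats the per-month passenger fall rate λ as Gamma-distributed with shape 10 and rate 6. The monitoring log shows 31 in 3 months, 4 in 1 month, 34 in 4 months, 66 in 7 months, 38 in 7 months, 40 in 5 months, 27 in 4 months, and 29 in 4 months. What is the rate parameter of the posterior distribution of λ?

41

Total count: 31 + 4 + 34 + 66 + 38 + 40 + 27 + 29 = 269.
Total exposure: 3 + 1 + 4 + 7 + 7 + 5 + 4 + 4 = 35 months.
By Gamma–Poisson conjugacy, the posterior is Gamma(α + Σx, β + Σt) = Gamma(10 + 269, 6 + 35) = Gamma(279, 41).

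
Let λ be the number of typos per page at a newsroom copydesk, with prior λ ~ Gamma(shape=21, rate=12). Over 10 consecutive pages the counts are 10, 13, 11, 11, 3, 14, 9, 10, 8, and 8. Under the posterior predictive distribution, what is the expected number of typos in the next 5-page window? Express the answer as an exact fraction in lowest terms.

295/11

Total count: 10 + 13 + 11 + 11 + 3 + 14 + 9 + 10 + 8 + 8 = 97.
Total exposure: 10 pages.
By Gamma–Poisson conjugacy, the posterior is Gamma(α + Σx, β + Σt) = Gamma(21 + 97, 12 + 10) = Gamma(118, 22).
Predictive mean over a 5-page window = T·E[λ|data] = 5·118/22 = 295/11.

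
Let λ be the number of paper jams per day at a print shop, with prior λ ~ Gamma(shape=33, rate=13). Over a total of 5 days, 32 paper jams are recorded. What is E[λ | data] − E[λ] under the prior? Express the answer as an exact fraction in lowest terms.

Total count 32 over total exposure 5 days.
Gamma(α, β) with Poisson data over total exposure Σt gives posterior Gamma(α+Σx, β+Σt) = Gamma(65, 18).
Posterior mean = 65/18 = 65/18; prior mean = 33/13 = 33/13. Difference = 65/18 − 33/13 = 251/234.

251/234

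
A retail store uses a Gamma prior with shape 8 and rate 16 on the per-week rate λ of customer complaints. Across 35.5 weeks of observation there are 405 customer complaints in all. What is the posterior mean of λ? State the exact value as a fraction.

826/103

Total count 405 over total exposure 35.5 weeks.
Gamma(α, β) with Poisson data over total exposure Σt gives posterior Gamma(α+Σx, β+Σt) = Gamma(413, 103/2).
Posterior mean = α'/β' = 413/(103/2) = 826/103.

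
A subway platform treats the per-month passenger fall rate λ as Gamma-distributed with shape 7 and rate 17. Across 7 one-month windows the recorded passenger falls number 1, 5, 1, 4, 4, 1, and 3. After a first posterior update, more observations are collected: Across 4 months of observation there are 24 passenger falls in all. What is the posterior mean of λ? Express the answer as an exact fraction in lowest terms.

Total count: 1 + 5 + 1 + 4 + 4 + 1 + 3 = 19.
Total exposure: 7 months.
After the first batch: Gamma(7 + 19, 17 + 7) = Gamma(26, 24).
Total count 24 over total exposure 4 months.
After the second batch: Gamma(26 + 24, 24 + 4) = Gamma(50, 28).
Posterior mean = α'/β' = 50/28 = 25/14.

25/14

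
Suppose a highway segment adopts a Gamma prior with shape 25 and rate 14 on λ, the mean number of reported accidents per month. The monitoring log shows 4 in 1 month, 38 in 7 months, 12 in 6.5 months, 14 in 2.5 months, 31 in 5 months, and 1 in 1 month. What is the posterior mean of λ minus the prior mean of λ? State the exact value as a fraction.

825/518

Total count: 4 + 38 + 12 + 14 + 31 + 1 = 100.
Total exposure: 1 + 7 + 6.5 + 2.5 + 5 + 1 = 23 months.
By Gamma–Poisson conjugacy, the posterior is Gamma(α + Σx, β + Σt) = Gamma(25 + 100, 14 + 23) = Gamma(125, 37).
Posterior mean = 125/37 = 125/37; prior mean = 25/14 = 25/14. Difference = 125/37 − 25/14 = 825/518.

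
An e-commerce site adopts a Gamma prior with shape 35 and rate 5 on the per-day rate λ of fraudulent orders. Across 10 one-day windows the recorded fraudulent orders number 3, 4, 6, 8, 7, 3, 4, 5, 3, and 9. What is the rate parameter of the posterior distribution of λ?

15

Total count: 3 + 4 + 6 + 8 + 7 + 3 + 4 + 5 + 3 + 9 = 52.
Total exposure: 10 days.
The Gamma prior is conjugate for the Poisson rate, so λ | data ~ Gamma(35+52, 5+10) = Gamma(87, 15).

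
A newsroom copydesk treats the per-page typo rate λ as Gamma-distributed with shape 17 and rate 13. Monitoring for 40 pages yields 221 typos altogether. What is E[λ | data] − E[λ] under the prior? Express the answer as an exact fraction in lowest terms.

2193/689

Total count 221 over total exposure 40 pages.
Posterior: α' = 17 + 221 = 238, β' = 13 + 40 = 53.
Posterior mean = 238/53 = 238/53; prior mean = 17/13 = 17/13. Difference = 238/53 − 17/13 = 2193/689.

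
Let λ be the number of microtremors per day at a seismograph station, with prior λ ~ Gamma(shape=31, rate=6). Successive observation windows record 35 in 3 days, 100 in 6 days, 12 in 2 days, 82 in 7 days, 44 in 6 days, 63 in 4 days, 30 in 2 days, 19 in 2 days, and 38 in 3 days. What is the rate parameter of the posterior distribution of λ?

Total count: 35 + 100 + 12 + 82 + 44 + 63 + 30 + 19 + 38 = 423.
Total exposure: 3 + 6 + 2 + 7 + 6 + 4 + 2 + 2 + 3 = 35 days.
Posterior: α' = 31 + 423 = 454, β' = 6 + 35 = 41.

41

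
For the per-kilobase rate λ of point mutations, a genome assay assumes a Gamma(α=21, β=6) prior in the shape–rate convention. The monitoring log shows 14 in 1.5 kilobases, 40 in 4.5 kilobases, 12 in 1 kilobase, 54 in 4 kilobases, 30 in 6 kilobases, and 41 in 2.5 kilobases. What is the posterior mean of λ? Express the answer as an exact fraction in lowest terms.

Total count: 14 + 40 + 12 + 54 + 30 + 41 = 191.
Total exposure: 1.5 + 4.5 + 1 + 4 + 6 + 2.5 = 19.5 kilobases.
Posterior: α' = 21 + 191 = 212, β' = 6 + 19.5 = 51/2.
Posterior mean = α'/β' = 212/(51/2) = 424/51.

424/51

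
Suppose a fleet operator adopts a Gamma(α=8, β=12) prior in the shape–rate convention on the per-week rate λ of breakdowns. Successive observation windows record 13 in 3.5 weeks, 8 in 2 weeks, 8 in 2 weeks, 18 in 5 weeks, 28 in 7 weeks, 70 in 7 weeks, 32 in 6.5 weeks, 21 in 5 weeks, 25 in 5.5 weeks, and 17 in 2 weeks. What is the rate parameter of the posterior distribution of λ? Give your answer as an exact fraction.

Total count: 13 + 8 + 8 + 18 + 28 + 70 + 32 + 21 + 25 + 17 = 240.
Total exposure: 3.5 + 2 + 2 + 5 + 7 + 7 + 6.5 + 5 + 5.5 + 2 = 45.5 weeks.
Posterior: α' = 8 + 240 = 248, β' = 12 + 45.5 = 115/2.

115/2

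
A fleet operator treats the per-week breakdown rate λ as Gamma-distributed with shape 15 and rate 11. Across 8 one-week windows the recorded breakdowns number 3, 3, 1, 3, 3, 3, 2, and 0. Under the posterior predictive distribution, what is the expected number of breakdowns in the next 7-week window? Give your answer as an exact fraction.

231/19

Total count: 3 + 3 + 1 + 3 + 3 + 3 + 2 + 0 = 18.
Total exposure: 8 weeks.
Gamma(α, β) with Poisson data over total exposure Σt gives posterior Gamma(α+Σx, β+Σt) = Gamma(33, 19).
Predictive mean over a 7-week window = T·E[λ|data] = 7·33/19 = 231/19.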